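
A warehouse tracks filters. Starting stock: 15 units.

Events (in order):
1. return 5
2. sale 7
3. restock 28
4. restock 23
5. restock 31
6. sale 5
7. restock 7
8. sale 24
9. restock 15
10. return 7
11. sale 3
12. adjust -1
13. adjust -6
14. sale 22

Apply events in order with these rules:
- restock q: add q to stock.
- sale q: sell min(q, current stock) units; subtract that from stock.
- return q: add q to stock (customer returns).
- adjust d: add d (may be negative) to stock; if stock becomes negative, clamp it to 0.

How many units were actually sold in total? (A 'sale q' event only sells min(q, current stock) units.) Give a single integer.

Answer: 61

Derivation:
Processing events:
Start: stock = 15
  Event 1 (return 5): 15 + 5 = 20
  Event 2 (sale 7): sell min(7,20)=7. stock: 20 - 7 = 13. total_sold = 7
  Event 3 (restock 28): 13 + 28 = 41
  Event 4 (restock 23): 41 + 23 = 64
  Event 5 (restock 31): 64 + 31 = 95
  Event 6 (sale 5): sell min(5,95)=5. stock: 95 - 5 = 90. total_sold = 12
  Event 7 (restock 7): 90 + 7 = 97
  Event 8 (sale 24): sell min(24,97)=24. stock: 97 - 24 = 73. total_sold = 36
  Event 9 (restock 15): 73 + 15 = 88
  Event 10 (return 7): 88 + 7 = 95
  Event 11 (sale 3): sell min(3,95)=3. stock: 95 - 3 = 92. total_sold = 39
  Event 12 (adjust -1): 92 + -1 = 91
  Event 13 (adjust -6): 91 + -6 = 85
  Event 14 (sale 22): sell min(22,85)=22. stock: 85 - 22 = 63. total_sold = 61
Final: stock = 63, total_sold = 61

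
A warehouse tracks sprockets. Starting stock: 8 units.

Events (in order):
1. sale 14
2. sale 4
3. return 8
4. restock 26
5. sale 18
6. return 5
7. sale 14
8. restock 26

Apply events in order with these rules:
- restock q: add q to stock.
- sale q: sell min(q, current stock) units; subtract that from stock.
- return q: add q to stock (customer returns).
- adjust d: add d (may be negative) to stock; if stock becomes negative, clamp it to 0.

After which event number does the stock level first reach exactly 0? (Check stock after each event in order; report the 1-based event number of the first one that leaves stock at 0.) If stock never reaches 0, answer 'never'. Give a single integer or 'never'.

Processing events:
Start: stock = 8
  Event 1 (sale 14): sell min(14,8)=8. stock: 8 - 8 = 0. total_sold = 8
  Event 2 (sale 4): sell min(4,0)=0. stock: 0 - 0 = 0. total_sold = 8
  Event 3 (return 8): 0 + 8 = 8
  Event 4 (restock 26): 8 + 26 = 34
  Event 5 (sale 18): sell min(18,34)=18. stock: 34 - 18 = 16. total_sold = 26
  Event 6 (return 5): 16 + 5 = 21
  Event 7 (sale 14): sell min(14,21)=14. stock: 21 - 14 = 7. total_sold = 40
  Event 8 (restock 26): 7 + 26 = 33
Final: stock = 33, total_sold = 40

First zero at event 1.

Answer: 1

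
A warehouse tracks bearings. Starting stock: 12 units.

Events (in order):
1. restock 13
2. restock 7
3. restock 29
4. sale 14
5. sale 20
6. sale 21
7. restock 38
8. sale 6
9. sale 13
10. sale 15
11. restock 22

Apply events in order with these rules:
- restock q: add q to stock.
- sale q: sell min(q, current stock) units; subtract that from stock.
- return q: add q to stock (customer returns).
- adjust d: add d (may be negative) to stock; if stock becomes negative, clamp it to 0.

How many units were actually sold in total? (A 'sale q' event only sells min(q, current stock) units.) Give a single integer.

Answer: 89

Derivation:
Processing events:
Start: stock = 12
  Event 1 (restock 13): 12 + 13 = 25
  Event 2 (restock 7): 25 + 7 = 32
  Event 3 (restock 29): 32 + 29 = 61
  Event 4 (sale 14): sell min(14,61)=14. stock: 61 - 14 = 47. total_sold = 14
  Event 5 (sale 20): sell min(20,47)=20. stock: 47 - 20 = 27. total_sold = 34
  Event 6 (sale 21): sell min(21,27)=21. stock: 27 - 21 = 6. total_sold = 55
  Event 7 (restock 38): 6 + 38 = 44
  Event 8 (sale 6): sell min(6,44)=6. stock: 44 - 6 = 38. total_sold = 61
  Event 9 (sale 13): sell min(13,38)=13. stock: 38 - 13 = 25. total_sold = 74
  Event 10 (sale 15): sell min(15,25)=15. stock: 25 - 15 = 10. total_sold = 89
  Event 11 (restock 22): 10 + 22 = 32
Final: stock = 32, total_sold = 89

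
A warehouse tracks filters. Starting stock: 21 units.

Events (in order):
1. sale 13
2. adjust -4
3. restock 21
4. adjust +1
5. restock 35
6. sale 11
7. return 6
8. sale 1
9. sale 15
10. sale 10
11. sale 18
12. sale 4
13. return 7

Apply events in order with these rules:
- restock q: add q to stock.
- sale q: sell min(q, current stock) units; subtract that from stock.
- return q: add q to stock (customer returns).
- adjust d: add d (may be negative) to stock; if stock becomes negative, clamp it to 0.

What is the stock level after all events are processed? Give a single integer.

Processing events:
Start: stock = 21
  Event 1 (sale 13): sell min(13,21)=13. stock: 21 - 13 = 8. total_sold = 13
  Event 2 (adjust -4): 8 + -4 = 4
  Event 3 (restock 21): 4 + 21 = 25
  Event 4 (adjust +1): 25 + 1 = 26
  Event 5 (restock 35): 26 + 35 = 61
  Event 6 (sale 11): sell min(11,61)=11. stock: 61 - 11 = 50. total_sold = 24
  Event 7 (return 6): 50 + 6 = 56
  Event 8 (sale 1): sell min(1,56)=1. stock: 56 - 1 = 55. total_sold = 25
  Event 9 (sale 15): sell min(15,55)=15. stock: 55 - 15 = 40. total_sold = 40
  Event 10 (sale 10): sell min(10,40)=10. stock: 40 - 10 = 30. total_sold = 50
  Event 11 (sale 18): sell min(18,30)=18. stock: 30 - 18 = 12. total_sold = 68
  Event 12 (sale 4): sell min(4,12)=4. stock: 12 - 4 = 8. total_sold = 72
  Event 13 (return 7): 8 + 7 = 15
Final: stock = 15, total_sold = 72

Answer: 15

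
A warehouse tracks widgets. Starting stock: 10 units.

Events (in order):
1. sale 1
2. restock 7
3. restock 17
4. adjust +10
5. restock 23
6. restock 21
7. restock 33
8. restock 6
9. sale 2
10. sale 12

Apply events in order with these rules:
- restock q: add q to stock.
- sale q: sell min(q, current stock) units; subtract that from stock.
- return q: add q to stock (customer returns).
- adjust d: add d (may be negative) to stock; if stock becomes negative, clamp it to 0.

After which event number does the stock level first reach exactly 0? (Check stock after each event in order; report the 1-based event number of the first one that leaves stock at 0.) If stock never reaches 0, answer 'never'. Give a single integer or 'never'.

Answer: never

Derivation:
Processing events:
Start: stock = 10
  Event 1 (sale 1): sell min(1,10)=1. stock: 10 - 1 = 9. total_sold = 1
  Event 2 (restock 7): 9 + 7 = 16
  Event 3 (restock 17): 16 + 17 = 33
  Event 4 (adjust +10): 33 + 10 = 43
  Event 5 (restock 23): 43 + 23 = 66
  Event 6 (restock 21): 66 + 21 = 87
  Event 7 (restock 33): 87 + 33 = 120
  Event 8 (restock 6): 120 + 6 = 126
  Event 9 (sale 2): sell min(2,126)=2. stock: 126 - 2 = 124. total_sold = 3
  Event 10 (sale 12): sell min(12,124)=12. stock: 124 - 12 = 112. total_sold = 15
Final: stock = 112, total_sold = 15

Stock never reaches 0.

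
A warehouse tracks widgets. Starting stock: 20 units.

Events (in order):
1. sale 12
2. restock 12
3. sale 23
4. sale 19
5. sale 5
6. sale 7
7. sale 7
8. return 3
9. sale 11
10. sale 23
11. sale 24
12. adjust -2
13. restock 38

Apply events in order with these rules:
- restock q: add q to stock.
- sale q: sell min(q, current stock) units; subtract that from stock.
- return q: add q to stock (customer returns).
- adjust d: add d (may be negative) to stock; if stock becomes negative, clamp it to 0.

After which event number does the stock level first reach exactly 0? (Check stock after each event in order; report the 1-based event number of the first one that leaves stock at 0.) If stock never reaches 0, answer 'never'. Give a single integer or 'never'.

Answer: 3

Derivation:
Processing events:
Start: stock = 20
  Event 1 (sale 12): sell min(12,20)=12. stock: 20 - 12 = 8. total_sold = 12
  Event 2 (restock 12): 8 + 12 = 20
  Event 3 (sale 23): sell min(23,20)=20. stock: 20 - 20 = 0. total_sold = 32
  Event 4 (sale 19): sell min(19,0)=0. stock: 0 - 0 = 0. total_sold = 32
  Event 5 (sale 5): sell min(5,0)=0. stock: 0 - 0 = 0. total_sold = 32
  Event 6 (sale 7): sell min(7,0)=0. stock: 0 - 0 = 0. total_sold = 32
  Event 7 (sale 7): sell min(7,0)=0. stock: 0 - 0 = 0. total_sold = 32
  Event 8 (return 3): 0 + 3 = 3
  Event 9 (sale 11): sell min(11,3)=3. stock: 3 - 3 = 0. total_sold = 35
  Event 10 (sale 23): sell min(23,0)=0. stock: 0 - 0 = 0. total_sold = 35
  Event 11 (sale 24): sell min(24,0)=0. stock: 0 - 0 = 0. total_sold = 35
  Event 12 (adjust -2): 0 + -2 = 0 (clamped to 0)
  Event 13 (restock 38): 0 + 38 = 38
Final: stock = 38, total_sold = 35

First zero at event 3.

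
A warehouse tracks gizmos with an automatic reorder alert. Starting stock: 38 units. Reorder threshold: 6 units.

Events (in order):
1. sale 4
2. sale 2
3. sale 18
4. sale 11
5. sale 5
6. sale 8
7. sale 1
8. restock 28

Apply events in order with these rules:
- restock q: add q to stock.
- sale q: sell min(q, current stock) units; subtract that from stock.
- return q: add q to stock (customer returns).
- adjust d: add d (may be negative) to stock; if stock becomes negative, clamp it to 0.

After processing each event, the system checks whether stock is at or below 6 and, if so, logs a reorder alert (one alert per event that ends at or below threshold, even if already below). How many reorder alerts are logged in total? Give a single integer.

Processing events:
Start: stock = 38
  Event 1 (sale 4): sell min(4,38)=4. stock: 38 - 4 = 34. total_sold = 4
  Event 2 (sale 2): sell min(2,34)=2. stock: 34 - 2 = 32. total_sold = 6
  Event 3 (sale 18): sell min(18,32)=18. stock: 32 - 18 = 14. total_sold = 24
  Event 4 (sale 11): sell min(11,14)=11. stock: 14 - 11 = 3. total_sold = 35
  Event 5 (sale 5): sell min(5,3)=3. stock: 3 - 3 = 0. total_sold = 38
  Event 6 (sale 8): sell min(8,0)=0. stock: 0 - 0 = 0. total_sold = 38
  Event 7 (sale 1): sell min(1,0)=0. stock: 0 - 0 = 0. total_sold = 38
  Event 8 (restock 28): 0 + 28 = 28
Final: stock = 28, total_sold = 38

Checking against threshold 6:
  After event 1: stock=34 > 6
  After event 2: stock=32 > 6
  After event 3: stock=14 > 6
  After event 4: stock=3 <= 6 -> ALERT
  After event 5: stock=0 <= 6 -> ALERT
  After event 6: stock=0 <= 6 -> ALERT
  After event 7: stock=0 <= 6 -> ALERT
  After event 8: stock=28 > 6
Alert events: [4, 5, 6, 7]. Count = 4

Answer: 4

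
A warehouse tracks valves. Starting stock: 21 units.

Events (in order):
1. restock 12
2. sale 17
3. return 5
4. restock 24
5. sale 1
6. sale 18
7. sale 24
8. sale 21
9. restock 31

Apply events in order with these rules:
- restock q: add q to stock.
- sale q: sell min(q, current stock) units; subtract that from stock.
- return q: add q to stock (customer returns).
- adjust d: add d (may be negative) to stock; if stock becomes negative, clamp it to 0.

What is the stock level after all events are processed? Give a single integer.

Answer: 31

Derivation:
Processing events:
Start: stock = 21
  Event 1 (restock 12): 21 + 12 = 33
  Event 2 (sale 17): sell min(17,33)=17. stock: 33 - 17 = 16. total_sold = 17
  Event 3 (return 5): 16 + 5 = 21
  Event 4 (restock 24): 21 + 24 = 45
  Event 5 (sale 1): sell min(1,45)=1. stock: 45 - 1 = 44. total_sold = 18
  Event 6 (sale 18): sell min(18,44)=18. stock: 44 - 18 = 26. total_sold = 36
  Event 7 (sale 24): sell min(24,26)=24. stock: 26 - 24 = 2. total_sold = 60
  Event 8 (sale 21): sell min(21,2)=2. stock: 2 - 2 = 0. total_sold = 62
  Event 9 (restock 31): 0 + 31 = 31
Final: stock = 31, total_sold = 62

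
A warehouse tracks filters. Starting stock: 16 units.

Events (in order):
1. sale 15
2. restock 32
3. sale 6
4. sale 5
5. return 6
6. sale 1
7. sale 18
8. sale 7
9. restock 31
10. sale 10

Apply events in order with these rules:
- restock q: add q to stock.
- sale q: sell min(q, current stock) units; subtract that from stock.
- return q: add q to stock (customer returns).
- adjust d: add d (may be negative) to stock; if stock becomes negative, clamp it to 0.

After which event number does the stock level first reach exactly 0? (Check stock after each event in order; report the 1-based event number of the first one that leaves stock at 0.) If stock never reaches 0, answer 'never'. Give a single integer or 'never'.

Answer: never

Derivation:
Processing events:
Start: stock = 16
  Event 1 (sale 15): sell min(15,16)=15. stock: 16 - 15 = 1. total_sold = 15
  Event 2 (restock 32): 1 + 32 = 33
  Event 3 (sale 6): sell min(6,33)=6. stock: 33 - 6 = 27. total_sold = 21
  Event 4 (sale 5): sell min(5,27)=5. stock: 27 - 5 = 22. total_sold = 26
  Event 5 (return 6): 22 + 6 = 28
  Event 6 (sale 1): sell min(1,28)=1. stock: 28 - 1 = 27. total_sold = 27
  Event 7 (sale 18): sell min(18,27)=18. stock: 27 - 18 = 9. total_sold = 45
  Event 8 (sale 7): sell min(7,9)=7. stock: 9 - 7 = 2. total_sold = 52
  Event 9 (restock 31): 2 + 31 = 33
  Event 10 (sale 10): sell min(10,33)=10. stock: 33 - 10 = 23. total_sold = 62
Final: stock = 23, total_sold = 62

Stock never reaches 0.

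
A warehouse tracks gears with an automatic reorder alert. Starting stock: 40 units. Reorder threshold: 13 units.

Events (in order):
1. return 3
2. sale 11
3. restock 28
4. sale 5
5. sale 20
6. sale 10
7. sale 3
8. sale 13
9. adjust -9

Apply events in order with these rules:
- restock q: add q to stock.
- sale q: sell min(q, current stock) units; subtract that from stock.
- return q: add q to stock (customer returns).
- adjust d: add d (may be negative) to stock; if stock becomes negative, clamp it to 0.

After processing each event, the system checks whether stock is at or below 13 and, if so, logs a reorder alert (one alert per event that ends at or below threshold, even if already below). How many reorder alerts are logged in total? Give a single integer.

Answer: 2

Derivation:
Processing events:
Start: stock = 40
  Event 1 (return 3): 40 + 3 = 43
  Event 2 (sale 11): sell min(11,43)=11. stock: 43 - 11 = 32. total_sold = 11
  Event 3 (restock 28): 32 + 28 = 60
  Event 4 (sale 5): sell min(5,60)=5. stock: 60 - 5 = 55. total_sold = 16
  Event 5 (sale 20): sell min(20,55)=20. stock: 55 - 20 = 35. total_sold = 36
  Event 6 (sale 10): sell min(10,35)=10. stock: 35 - 10 = 25. total_sold = 46
  Event 7 (sale 3): sell min(3,25)=3. stock: 25 - 3 = 22. total_sold = 49
  Event 8 (sale 13): sell min(13,22)=13. stock: 22 - 13 = 9. total_sold = 62
  Event 9 (adjust -9): 9 + -9 = 0
Final: stock = 0, total_sold = 62

Checking against threshold 13:
  After event 1: stock=43 > 13
  After event 2: stock=32 > 13
  After event 3: stock=60 > 13
  After event 4: stock=55 > 13
  After event 5: stock=35 > 13
  After event 6: stock=25 > 13
  After event 7: stock=22 > 13
  After event 8: stock=9 <= 13 -> ALERT
  After event 9: stock=0 <= 13 -> ALERT
Alert events: [8, 9]. Count = 2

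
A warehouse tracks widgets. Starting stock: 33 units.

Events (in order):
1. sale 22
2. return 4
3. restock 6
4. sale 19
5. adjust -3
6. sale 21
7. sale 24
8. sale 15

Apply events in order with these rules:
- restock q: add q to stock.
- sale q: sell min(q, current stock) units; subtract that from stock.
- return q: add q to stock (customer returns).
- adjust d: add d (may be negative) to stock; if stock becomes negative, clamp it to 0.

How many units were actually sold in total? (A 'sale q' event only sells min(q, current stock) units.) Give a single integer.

Answer: 41

Derivation:
Processing events:
Start: stock = 33
  Event 1 (sale 22): sell min(22,33)=22. stock: 33 - 22 = 11. total_sold = 22
  Event 2 (return 4): 11 + 4 = 15
  Event 3 (restock 6): 15 + 6 = 21
  Event 4 (sale 19): sell min(19,21)=19. stock: 21 - 19 = 2. total_sold = 41
  Event 5 (adjust -3): 2 + -3 = 0 (clamped to 0)
  Event 6 (sale 21): sell min(21,0)=0. stock: 0 - 0 = 0. total_sold = 41
  Event 7 (sale 24): sell min(24,0)=0. stock: 0 - 0 = 0. total_sold = 41
  Event 8 (sale 15): sell min(15,0)=0. stock: 0 - 0 = 0. total_sold = 41
Final: stock = 0, total_sold = 41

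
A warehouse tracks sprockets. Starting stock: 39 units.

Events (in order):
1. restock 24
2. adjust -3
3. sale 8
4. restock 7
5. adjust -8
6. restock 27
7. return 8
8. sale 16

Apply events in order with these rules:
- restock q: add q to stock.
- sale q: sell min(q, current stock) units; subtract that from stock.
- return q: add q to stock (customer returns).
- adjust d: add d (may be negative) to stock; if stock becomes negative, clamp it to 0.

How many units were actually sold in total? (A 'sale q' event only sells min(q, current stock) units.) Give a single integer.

Processing events:
Start: stock = 39
  Event 1 (restock 24): 39 + 24 = 63
  Event 2 (adjust -3): 63 + -3 = 60
  Event 3 (sale 8): sell min(8,60)=8. stock: 60 - 8 = 52. total_sold = 8
  Event 4 (restock 7): 52 + 7 = 59
  Event 5 (adjust -8): 59 + -8 = 51
  Event 6 (restock 27): 51 + 27 = 78
  Event 7 (return 8): 78 + 8 = 86
  Event 8 (sale 16): sell min(16,86)=16. stock: 86 - 16 = 70. total_sold = 24
Final: stock = 70, total_sold = 24

Answer: 24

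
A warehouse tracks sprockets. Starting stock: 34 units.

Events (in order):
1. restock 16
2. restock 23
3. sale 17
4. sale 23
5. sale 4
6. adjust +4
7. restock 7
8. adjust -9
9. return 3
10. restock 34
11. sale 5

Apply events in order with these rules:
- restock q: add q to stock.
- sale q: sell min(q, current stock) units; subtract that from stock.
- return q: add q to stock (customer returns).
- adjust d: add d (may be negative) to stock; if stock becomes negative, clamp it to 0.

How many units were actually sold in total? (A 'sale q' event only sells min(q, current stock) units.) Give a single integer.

Answer: 49

Derivation:
Processing events:
Start: stock = 34
  Event 1 (restock 16): 34 + 16 = 50
  Event 2 (restock 23): 50 + 23 = 73
  Event 3 (sale 17): sell min(17,73)=17. stock: 73 - 17 = 56. total_sold = 17
  Event 4 (sale 23): sell min(23,56)=23. stock: 56 - 23 = 33. total_sold = 40
  Event 5 (sale 4): sell min(4,33)=4. stock: 33 - 4 = 29. total_sold = 44
  Event 6 (adjust +4): 29 + 4 = 33
  Event 7 (restock 7): 33 + 7 = 40
  Event 8 (adjust -9): 40 + -9 = 31
  Event 9 (return 3): 31 + 3 = 34
  Event 10 (restock 34): 34 + 34 = 68
  Event 11 (sale 5): sell min(5,68)=5. stock: 68 - 5 = 63. total_sold = 49
Final: stock = 63, total_sold = 49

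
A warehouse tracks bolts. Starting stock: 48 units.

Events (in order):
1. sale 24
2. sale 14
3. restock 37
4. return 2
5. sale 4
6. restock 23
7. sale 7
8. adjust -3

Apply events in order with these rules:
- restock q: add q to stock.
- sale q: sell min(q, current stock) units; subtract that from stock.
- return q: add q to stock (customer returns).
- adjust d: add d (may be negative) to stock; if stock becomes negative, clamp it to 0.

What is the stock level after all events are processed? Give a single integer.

Answer: 58

Derivation:
Processing events:
Start: stock = 48
  Event 1 (sale 24): sell min(24,48)=24. stock: 48 - 24 = 24. total_sold = 24
  Event 2 (sale 14): sell min(14,24)=14. stock: 24 - 14 = 10. total_sold = 38
  Event 3 (restock 37): 10 + 37 = 47
  Event 4 (return 2): 47 + 2 = 49
  Event 5 (sale 4): sell min(4,49)=4. stock: 49 - 4 = 45. total_sold = 42
  Event 6 (restock 23): 45 + 23 = 68
  Event 7 (sale 7): sell min(7,68)=7. stock: 68 - 7 = 61. total_sold = 49
  Event 8 (adjust -3): 61 + -3 = 58
Final: stock = 58, total_sold = 49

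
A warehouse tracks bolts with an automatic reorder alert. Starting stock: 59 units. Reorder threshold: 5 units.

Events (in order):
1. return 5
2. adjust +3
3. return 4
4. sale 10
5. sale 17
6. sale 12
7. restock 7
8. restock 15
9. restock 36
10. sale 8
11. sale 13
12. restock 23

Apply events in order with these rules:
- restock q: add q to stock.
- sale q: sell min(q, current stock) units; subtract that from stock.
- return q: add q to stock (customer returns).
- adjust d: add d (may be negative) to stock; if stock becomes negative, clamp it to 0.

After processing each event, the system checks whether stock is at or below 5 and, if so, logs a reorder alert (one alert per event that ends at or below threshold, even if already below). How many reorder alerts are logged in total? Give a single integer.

Answer: 0

Derivation:
Processing events:
Start: stock = 59
  Event 1 (return 5): 59 + 5 = 64
  Event 2 (adjust +3): 64 + 3 = 67
  Event 3 (return 4): 67 + 4 = 71
  Event 4 (sale 10): sell min(10,71)=10. stock: 71 - 10 = 61. total_sold = 10
  Event 5 (sale 17): sell min(17,61)=17. stock: 61 - 17 = 44. total_sold = 27
  Event 6 (sale 12): sell min(12,44)=12. stock: 44 - 12 = 32. total_sold = 39
  Event 7 (restock 7): 32 + 7 = 39
  Event 8 (restock 15): 39 + 15 = 54
  Event 9 (restock 36): 54 + 36 = 90
  Event 10 (sale 8): sell min(8,90)=8. stock: 90 - 8 = 82. total_sold = 47
  Event 11 (sale 13): sell min(13,82)=13. stock: 82 - 13 = 69. total_sold = 60
  Event 12 (restock 23): 69 + 23 = 92
Final: stock = 92, total_sold = 60

Checking against threshold 5:
  After event 1: stock=64 > 5
  After event 2: stock=67 > 5
  After event 3: stock=71 > 5
  After event 4: stock=61 > 5
  After event 5: stock=44 > 5
  After event 6: stock=32 > 5
  After event 7: stock=39 > 5
  After event 8: stock=54 > 5
  After event 9: stock=90 > 5
  After event 10: stock=82 > 5
  After event 11: stock=69 > 5
  After event 12: stock=92 > 5
Alert events: []. Count = 0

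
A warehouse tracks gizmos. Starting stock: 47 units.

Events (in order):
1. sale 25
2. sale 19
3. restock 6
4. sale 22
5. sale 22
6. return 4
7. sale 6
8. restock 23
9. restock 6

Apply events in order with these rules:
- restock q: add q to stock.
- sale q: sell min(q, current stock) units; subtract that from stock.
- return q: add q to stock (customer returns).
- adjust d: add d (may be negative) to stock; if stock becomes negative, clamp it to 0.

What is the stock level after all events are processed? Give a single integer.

Answer: 29

Derivation:
Processing events:
Start: stock = 47
  Event 1 (sale 25): sell min(25,47)=25. stock: 47 - 25 = 22. total_sold = 25
  Event 2 (sale 19): sell min(19,22)=19. stock: 22 - 19 = 3. total_sold = 44
  Event 3 (restock 6): 3 + 6 = 9
  Event 4 (sale 22): sell min(22,9)=9. stock: 9 - 9 = 0. total_sold = 53
  Event 5 (sale 22): sell min(22,0)=0. stock: 0 - 0 = 0. total_sold = 53
  Event 6 (return 4): 0 + 4 = 4
  Event 7 (sale 6): sell min(6,4)=4. stock: 4 - 4 = 0. total_sold = 57
  Event 8 (restock 23): 0 + 23 = 23
  Event 9 (restock 6): 23 + 6 = 29
Final: stock = 29, total_sold = 57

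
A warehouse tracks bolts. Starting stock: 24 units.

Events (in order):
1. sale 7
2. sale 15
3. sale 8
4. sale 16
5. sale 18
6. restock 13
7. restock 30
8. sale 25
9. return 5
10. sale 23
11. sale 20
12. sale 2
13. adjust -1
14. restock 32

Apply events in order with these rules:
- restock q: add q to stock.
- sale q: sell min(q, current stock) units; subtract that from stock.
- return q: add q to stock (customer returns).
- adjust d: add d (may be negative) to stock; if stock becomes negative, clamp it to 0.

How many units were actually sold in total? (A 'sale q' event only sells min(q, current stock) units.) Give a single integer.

Processing events:
Start: stock = 24
  Event 1 (sale 7): sell min(7,24)=7. stock: 24 - 7 = 17. total_sold = 7
  Event 2 (sale 15): sell min(15,17)=15. stock: 17 - 15 = 2. total_sold = 22
  Event 3 (sale 8): sell min(8,2)=2. stock: 2 - 2 = 0. total_sold = 24
  Event 4 (sale 16): sell min(16,0)=0. stock: 0 - 0 = 0. total_sold = 24
  Event 5 (sale 18): sell min(18,0)=0. stock: 0 - 0 = 0. total_sold = 24
  Event 6 (restock 13): 0 + 13 = 13
  Event 7 (restock 30): 13 + 30 = 43
  Event 8 (sale 25): sell min(25,43)=25. stock: 43 - 25 = 18. total_sold = 49
  Event 9 (return 5): 18 + 5 = 23
  Event 10 (sale 23): sell min(23,23)=23. stock: 23 - 23 = 0. total_sold = 72
  Event 11 (sale 20): sell min(20,0)=0. stock: 0 - 0 = 0. total_sold = 72
  Event 12 (sale 2): sell min(2,0)=0. stock: 0 - 0 = 0. total_sold = 72
  Event 13 (adjust -1): 0 + -1 = 0 (clamped to 0)
  Event 14 (restock 32): 0 + 32 = 32
Final: stock = 32, total_sold = 72

Answer: 72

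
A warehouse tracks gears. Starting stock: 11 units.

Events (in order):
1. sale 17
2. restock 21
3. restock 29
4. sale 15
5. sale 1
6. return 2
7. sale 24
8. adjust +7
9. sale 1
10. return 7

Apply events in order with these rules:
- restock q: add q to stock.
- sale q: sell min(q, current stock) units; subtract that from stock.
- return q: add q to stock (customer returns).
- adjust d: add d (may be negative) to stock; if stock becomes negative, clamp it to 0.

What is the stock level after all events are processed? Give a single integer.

Processing events:
Start: stock = 11
  Event 1 (sale 17): sell min(17,11)=11. stock: 11 - 11 = 0. total_sold = 11
  Event 2 (restock 21): 0 + 21 = 21
  Event 3 (restock 29): 21 + 29 = 50
  Event 4 (sale 15): sell min(15,50)=15. stock: 50 - 15 = 35. total_sold = 26
  Event 5 (sale 1): sell min(1,35)=1. stock: 35 - 1 = 34. total_sold = 27
  Event 6 (return 2): 34 + 2 = 36
  Event 7 (sale 24): sell min(24,36)=24. stock: 36 - 24 = 12. total_sold = 51
  Event 8 (adjust +7): 12 + 7 = 19
  Event 9 (sale 1): sell min(1,19)=1. stock: 19 - 1 = 18. total_sold = 52
  Event 10 (return 7): 18 + 7 = 25
Final: stock = 25, total_sold = 52

Answer: 25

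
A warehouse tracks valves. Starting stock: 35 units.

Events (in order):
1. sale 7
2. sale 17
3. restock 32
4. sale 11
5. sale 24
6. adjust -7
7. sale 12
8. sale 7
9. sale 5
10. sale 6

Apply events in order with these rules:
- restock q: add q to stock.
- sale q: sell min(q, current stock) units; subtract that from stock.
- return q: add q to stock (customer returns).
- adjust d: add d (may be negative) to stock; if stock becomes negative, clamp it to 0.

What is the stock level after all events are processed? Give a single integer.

Processing events:
Start: stock = 35
  Event 1 (sale 7): sell min(7,35)=7. stock: 35 - 7 = 28. total_sold = 7
  Event 2 (sale 17): sell min(17,28)=17. stock: 28 - 17 = 11. total_sold = 24
  Event 3 (restock 32): 11 + 32 = 43
  Event 4 (sale 11): sell min(11,43)=11. stock: 43 - 11 = 32. total_sold = 35
  Event 5 (sale 24): sell min(24,32)=24. stock: 32 - 24 = 8. total_sold = 59
  Event 6 (adjust -7): 8 + -7 = 1
  Event 7 (sale 12): sell min(12,1)=1. stock: 1 - 1 = 0. total_sold = 60
  Event 8 (sale 7): sell min(7,0)=0. stock: 0 - 0 = 0. total_sold = 60
  Event 9 (sale 5): sell min(5,0)=0. stock: 0 - 0 = 0. total_sold = 60
  Event 10 (sale 6): sell min(6,0)=0. stock: 0 - 0 = 0. total_sold = 60
Final: stock = 0, total_sold = 60

Answer: 0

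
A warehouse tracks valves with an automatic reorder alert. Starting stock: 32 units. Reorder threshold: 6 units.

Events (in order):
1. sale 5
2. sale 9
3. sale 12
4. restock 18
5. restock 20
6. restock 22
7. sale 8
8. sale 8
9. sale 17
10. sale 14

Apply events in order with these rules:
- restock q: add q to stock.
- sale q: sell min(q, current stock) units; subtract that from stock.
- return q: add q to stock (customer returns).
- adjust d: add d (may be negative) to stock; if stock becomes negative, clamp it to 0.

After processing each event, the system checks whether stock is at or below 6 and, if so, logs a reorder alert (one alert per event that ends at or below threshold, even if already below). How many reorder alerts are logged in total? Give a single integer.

Answer: 1

Derivation:
Processing events:
Start: stock = 32
  Event 1 (sale 5): sell min(5,32)=5. stock: 32 - 5 = 27. total_sold = 5
  Event 2 (sale 9): sell min(9,27)=9. stock: 27 - 9 = 18. total_sold = 14
  Event 3 (sale 12): sell min(12,18)=12. stock: 18 - 12 = 6. total_sold = 26
  Event 4 (restock 18): 6 + 18 = 24
  Event 5 (restock 20): 24 + 20 = 44
  Event 6 (restock 22): 44 + 22 = 66
  Event 7 (sale 8): sell min(8,66)=8. stock: 66 - 8 = 58. total_sold = 34
  Event 8 (sale 8): sell min(8,58)=8. stock: 58 - 8 = 50. total_sold = 42
  Event 9 (sale 17): sell min(17,50)=17. stock: 50 - 17 = 33. total_sold = 59
  Event 10 (sale 14): sell min(14,33)=14. stock: 33 - 14 = 19. total_sold = 73
Final: stock = 19, total_sold = 73

Checking against threshold 6:
  After event 1: stock=27 > 6
  After event 2: stock=18 > 6
  After event 3: stock=6 <= 6 -> ALERT
  After event 4: stock=24 > 6
  After event 5: stock=44 > 6
  After event 6: stock=66 > 6
  After event 7: stock=58 > 6
  After event 8: stock=50 > 6
  After event 9: stock=33 > 6
  After event 10: stock=19 > 6
Alert events: [3]. Count = 1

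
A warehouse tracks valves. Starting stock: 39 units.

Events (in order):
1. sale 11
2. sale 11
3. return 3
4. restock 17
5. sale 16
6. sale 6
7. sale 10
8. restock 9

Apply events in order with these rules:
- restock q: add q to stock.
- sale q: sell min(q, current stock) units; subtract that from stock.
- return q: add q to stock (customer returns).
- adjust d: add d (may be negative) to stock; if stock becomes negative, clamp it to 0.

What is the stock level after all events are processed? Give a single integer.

Processing events:
Start: stock = 39
  Event 1 (sale 11): sell min(11,39)=11. stock: 39 - 11 = 28. total_sold = 11
  Event 2 (sale 11): sell min(11,28)=11. stock: 28 - 11 = 17. total_sold = 22
  Event 3 (return 3): 17 + 3 = 20
  Event 4 (restock 17): 20 + 17 = 37
  Event 5 (sale 16): sell min(16,37)=16. stock: 37 - 16 = 21. total_sold = 38
  Event 6 (sale 6): sell min(6,21)=6. stock: 21 - 6 = 15. total_sold = 44
  Event 7 (sale 10): sell min(10,15)=10. stock: 15 - 10 = 5. total_sold = 54
  Event 8 (restock 9): 5 + 9 = 14
Final: stock = 14, total_sold = 54

Answer: 14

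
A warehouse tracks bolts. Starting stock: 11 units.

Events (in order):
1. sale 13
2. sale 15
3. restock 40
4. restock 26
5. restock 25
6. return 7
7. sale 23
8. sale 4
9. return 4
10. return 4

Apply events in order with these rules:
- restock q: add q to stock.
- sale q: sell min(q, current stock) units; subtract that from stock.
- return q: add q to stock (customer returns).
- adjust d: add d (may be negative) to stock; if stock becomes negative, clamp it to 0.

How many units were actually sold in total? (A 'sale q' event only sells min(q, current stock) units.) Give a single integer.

Answer: 38

Derivation:
Processing events:
Start: stock = 11
  Event 1 (sale 13): sell min(13,11)=11. stock: 11 - 11 = 0. total_sold = 11
  Event 2 (sale 15): sell min(15,0)=0. stock: 0 - 0 = 0. total_sold = 11
  Event 3 (restock 40): 0 + 40 = 40
  Event 4 (restock 26): 40 + 26 = 66
  Event 5 (restock 25): 66 + 25 = 91
  Event 6 (return 7): 91 + 7 = 98
  Event 7 (sale 23): sell min(23,98)=23. stock: 98 - 23 = 75. total_sold = 34
  Event 8 (sale 4): sell min(4,75)=4. stock: 75 - 4 = 71. total_sold = 38
  Event 9 (return 4): 71 + 4 = 75
  Event 10 (return 4): 75 + 4 = 79
Final: stock = 79, total_sold = 38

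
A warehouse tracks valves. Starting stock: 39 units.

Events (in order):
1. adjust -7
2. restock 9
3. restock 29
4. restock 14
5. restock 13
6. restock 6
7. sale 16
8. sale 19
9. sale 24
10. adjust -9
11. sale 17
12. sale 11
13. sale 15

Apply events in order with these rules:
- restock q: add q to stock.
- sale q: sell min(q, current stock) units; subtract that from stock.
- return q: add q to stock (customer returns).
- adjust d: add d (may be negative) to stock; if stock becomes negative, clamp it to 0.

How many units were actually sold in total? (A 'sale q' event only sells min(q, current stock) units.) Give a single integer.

Processing events:
Start: stock = 39
  Event 1 (adjust -7): 39 + -7 = 32
  Event 2 (restock 9): 32 + 9 = 41
  Event 3 (restock 29): 41 + 29 = 70
  Event 4 (restock 14): 70 + 14 = 84
  Event 5 (restock 13): 84 + 13 = 97
  Event 6 (restock 6): 97 + 6 = 103
  Event 7 (sale 16): sell min(16,103)=16. stock: 103 - 16 = 87. total_sold = 16
  Event 8 (sale 19): sell min(19,87)=19. stock: 87 - 19 = 68. total_sold = 35
  Event 9 (sale 24): sell min(24,68)=24. stock: 68 - 24 = 44. total_sold = 59
  Event 10 (adjust -9): 44 + -9 = 35
  Event 11 (sale 17): sell min(17,35)=17. stock: 35 - 17 = 18. total_sold = 76
  Event 12 (sale 11): sell min(11,18)=11. stock: 18 - 11 = 7. total_sold = 87
  Event 13 (sale 15): sell min(15,7)=7. stock: 7 - 7 = 0. total_sold = 94
Final: stock = 0, total_sold = 94

Answer: 94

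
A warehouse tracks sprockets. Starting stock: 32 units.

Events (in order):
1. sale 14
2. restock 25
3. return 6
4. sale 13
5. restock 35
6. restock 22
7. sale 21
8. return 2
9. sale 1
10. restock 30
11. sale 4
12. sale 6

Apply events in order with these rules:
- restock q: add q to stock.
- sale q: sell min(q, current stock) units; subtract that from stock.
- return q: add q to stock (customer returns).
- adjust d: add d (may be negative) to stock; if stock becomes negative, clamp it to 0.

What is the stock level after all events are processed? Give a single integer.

Processing events:
Start: stock = 32
  Event 1 (sale 14): sell min(14,32)=14. stock: 32 - 14 = 18. total_sold = 14
  Event 2 (restock 25): 18 + 25 = 43
  Event 3 (return 6): 43 + 6 = 49
  Event 4 (sale 13): sell min(13,49)=13. stock: 49 - 13 = 36. total_sold = 27
  Event 5 (restock 35): 36 + 35 = 71
  Event 6 (restock 22): 71 + 22 = 93
  Event 7 (sale 21): sell min(21,93)=21. stock: 93 - 21 = 72. total_sold = 48
  Event 8 (return 2): 72 + 2 = 74
  Event 9 (sale 1): sell min(1,74)=1. stock: 74 - 1 = 73. total_sold = 49
  Event 10 (restock 30): 73 + 30 = 103
  Event 11 (sale 4): sell min(4,103)=4. stock: 103 - 4 = 99. total_sold = 53
  Event 12 (sale 6): sell min(6,99)=6. stock: 99 - 6 = 93. total_sold = 59
Final: stock = 93, total_sold = 59

Answer: 93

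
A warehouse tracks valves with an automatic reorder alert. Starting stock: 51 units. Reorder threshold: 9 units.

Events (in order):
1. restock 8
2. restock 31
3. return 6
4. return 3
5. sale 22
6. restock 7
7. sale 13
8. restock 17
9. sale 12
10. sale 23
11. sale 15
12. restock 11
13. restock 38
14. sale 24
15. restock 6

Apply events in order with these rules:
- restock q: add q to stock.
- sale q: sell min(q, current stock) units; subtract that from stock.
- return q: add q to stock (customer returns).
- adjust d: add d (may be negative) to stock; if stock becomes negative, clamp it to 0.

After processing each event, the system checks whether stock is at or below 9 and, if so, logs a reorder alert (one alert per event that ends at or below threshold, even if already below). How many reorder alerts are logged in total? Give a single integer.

Answer: 0

Derivation:
Processing events:
Start: stock = 51
  Event 1 (restock 8): 51 + 8 = 59
  Event 2 (restock 31): 59 + 31 = 90
  Event 3 (return 6): 90 + 6 = 96
  Event 4 (return 3): 96 + 3 = 99
  Event 5 (sale 22): sell min(22,99)=22. stock: 99 - 22 = 77. total_sold = 22
  Event 6 (restock 7): 77 + 7 = 84
  Event 7 (sale 13): sell min(13,84)=13. stock: 84 - 13 = 71. total_sold = 35
  Event 8 (restock 17): 71 + 17 = 88
  Event 9 (sale 12): sell min(12,88)=12. stock: 88 - 12 = 76. total_sold = 47
  Event 10 (sale 23): sell min(23,76)=23. stock: 76 - 23 = 53. total_sold = 70
  Event 11 (sale 15): sell min(15,53)=15. stock: 53 - 15 = 38. total_sold = 85
  Event 12 (restock 11): 38 + 11 = 49
  Event 13 (restock 38): 49 + 38 = 87
  Event 14 (sale 24): sell min(24,87)=24. stock: 87 - 24 = 63. total_sold = 109
  Event 15 (restock 6): 63 + 6 = 69
Final: stock = 69, total_sold = 109

Checking against threshold 9:
  After event 1: stock=59 > 9
  After event 2: stock=90 > 9
  After event 3: stock=96 > 9
  After event 4: stock=99 > 9
  After event 5: stock=77 > 9
  After event 6: stock=84 > 9
  After event 7: stock=71 > 9
  After event 8: stock=88 > 9
  After event 9: stock=76 > 9
  After event 10: stock=53 > 9
  After event 11: stock=38 > 9
  After event 12: stock=49 > 9
  After event 13: stock=87 > 9
  After event 14: stock=63 > 9
  After event 15: stock=69 > 9
Alert events: []. Count = 0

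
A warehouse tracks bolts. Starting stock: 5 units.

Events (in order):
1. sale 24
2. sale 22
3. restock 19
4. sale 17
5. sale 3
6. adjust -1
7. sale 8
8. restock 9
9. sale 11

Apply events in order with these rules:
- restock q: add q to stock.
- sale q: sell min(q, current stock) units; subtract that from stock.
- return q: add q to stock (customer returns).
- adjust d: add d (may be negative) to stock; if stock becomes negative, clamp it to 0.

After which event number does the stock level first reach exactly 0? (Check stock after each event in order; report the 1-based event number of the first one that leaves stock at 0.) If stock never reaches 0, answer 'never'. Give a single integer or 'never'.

Processing events:
Start: stock = 5
  Event 1 (sale 24): sell min(24,5)=5. stock: 5 - 5 = 0. total_sold = 5
  Event 2 (sale 22): sell min(22,0)=0. stock: 0 - 0 = 0. total_sold = 5
  Event 3 (restock 19): 0 + 19 = 19
  Event 4 (sale 17): sell min(17,19)=17. stock: 19 - 17 = 2. total_sold = 22
  Event 5 (sale 3): sell min(3,2)=2. stock: 2 - 2 = 0. total_sold = 24
  Event 6 (adjust -1): 0 + -1 = 0 (clamped to 0)
  Event 7 (sale 8): sell min(8,0)=0. stock: 0 - 0 = 0. total_sold = 24
  Event 8 (restock 9): 0 + 9 = 9
  Event 9 (sale 11): sell min(11,9)=9. stock: 9 - 9 = 0. total_sold = 33
Final: stock = 0, total_sold = 33

First zero at event 1.

Answer: 1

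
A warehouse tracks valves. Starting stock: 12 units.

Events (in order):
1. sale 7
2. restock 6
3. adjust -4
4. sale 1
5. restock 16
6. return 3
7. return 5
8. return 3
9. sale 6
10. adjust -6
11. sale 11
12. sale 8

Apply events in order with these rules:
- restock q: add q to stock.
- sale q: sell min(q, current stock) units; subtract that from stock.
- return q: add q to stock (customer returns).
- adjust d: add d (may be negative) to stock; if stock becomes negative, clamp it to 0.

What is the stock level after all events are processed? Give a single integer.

Processing events:
Start: stock = 12
  Event 1 (sale 7): sell min(7,12)=7. stock: 12 - 7 = 5. total_sold = 7
  Event 2 (restock 6): 5 + 6 = 11
  Event 3 (adjust -4): 11 + -4 = 7
  Event 4 (sale 1): sell min(1,7)=1. stock: 7 - 1 = 6. total_sold = 8
  Event 5 (restock 16): 6 + 16 = 22
  Event 6 (return 3): 22 + 3 = 25
  Event 7 (return 5): 25 + 5 = 30
  Event 8 (return 3): 30 + 3 = 33
  Event 9 (sale 6): sell min(6,33)=6. stock: 33 - 6 = 27. total_sold = 14
  Event 10 (adjust -6): 27 + -6 = 21
  Event 11 (sale 11): sell min(11,21)=11. stock: 21 - 11 = 10. total_sold = 25
  Event 12 (sale 8): sell min(8,10)=8. stock: 10 - 8 = 2. total_sold = 33
Final: stock = 2, total_sold = 33

Answer: 2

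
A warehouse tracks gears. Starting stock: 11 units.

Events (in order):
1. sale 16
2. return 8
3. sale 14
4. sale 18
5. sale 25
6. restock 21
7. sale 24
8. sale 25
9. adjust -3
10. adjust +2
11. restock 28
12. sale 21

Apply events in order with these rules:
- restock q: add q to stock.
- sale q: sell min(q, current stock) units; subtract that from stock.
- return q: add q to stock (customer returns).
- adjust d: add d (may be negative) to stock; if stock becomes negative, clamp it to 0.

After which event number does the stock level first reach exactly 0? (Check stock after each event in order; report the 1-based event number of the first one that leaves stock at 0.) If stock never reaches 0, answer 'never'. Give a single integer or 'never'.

Processing events:
Start: stock = 11
  Event 1 (sale 16): sell min(16,11)=11. stock: 11 - 11 = 0. total_sold = 11
  Event 2 (return 8): 0 + 8 = 8
  Event 3 (sale 14): sell min(14,8)=8. stock: 8 - 8 = 0. total_sold = 19
  Event 4 (sale 18): sell min(18,0)=0. stock: 0 - 0 = 0. total_sold = 19
  Event 5 (sale 25): sell min(25,0)=0. stock: 0 - 0 = 0. total_sold = 19
  Event 6 (restock 21): 0 + 21 = 21
  Event 7 (sale 24): sell min(24,21)=21. stock: 21 - 21 = 0. total_sold = 40
  Event 8 (sale 25): sell min(25,0)=0. stock: 0 - 0 = 0. total_sold = 40
  Event 9 (adjust -3): 0 + -3 = 0 (clamped to 0)
  Event 10 (adjust +2): 0 + 2 = 2
  Event 11 (restock 28): 2 + 28 = 30
  Event 12 (sale 21): sell min(21,30)=21. stock: 30 - 21 = 9. total_sold = 61
Final: stock = 9, total_sold = 61

First zero at event 1.

Answer: 1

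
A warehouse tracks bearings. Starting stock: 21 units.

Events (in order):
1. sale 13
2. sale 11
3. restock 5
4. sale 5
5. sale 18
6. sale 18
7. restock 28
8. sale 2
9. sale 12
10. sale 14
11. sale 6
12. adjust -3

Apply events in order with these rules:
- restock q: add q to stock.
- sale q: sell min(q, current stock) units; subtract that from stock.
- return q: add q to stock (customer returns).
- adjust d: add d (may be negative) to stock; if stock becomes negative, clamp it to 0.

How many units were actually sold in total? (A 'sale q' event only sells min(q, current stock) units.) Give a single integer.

Processing events:
Start: stock = 21
  Event 1 (sale 13): sell min(13,21)=13. stock: 21 - 13 = 8. total_sold = 13
  Event 2 (sale 11): sell min(11,8)=8. stock: 8 - 8 = 0. total_sold = 21
  Event 3 (restock 5): 0 + 5 = 5
  Event 4 (sale 5): sell min(5,5)=5. stock: 5 - 5 = 0. total_sold = 26
  Event 5 (sale 18): sell min(18,0)=0. stock: 0 - 0 = 0. total_sold = 26
  Event 6 (sale 18): sell min(18,0)=0. stock: 0 - 0 = 0. total_sold = 26
  Event 7 (restock 28): 0 + 28 = 28
  Event 8 (sale 2): sell min(2,28)=2. stock: 28 - 2 = 26. total_sold = 28
  Event 9 (sale 12): sell min(12,26)=12. stock: 26 - 12 = 14. total_sold = 40
  Event 10 (sale 14): sell min(14,14)=14. stock: 14 - 14 = 0. total_sold = 54
  Event 11 (sale 6): sell min(6,0)=0. stock: 0 - 0 = 0. total_sold = 54
  Event 12 (adjust -3): 0 + -3 = 0 (clamped to 0)
Final: stock = 0, total_sold = 54

Answer: 54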